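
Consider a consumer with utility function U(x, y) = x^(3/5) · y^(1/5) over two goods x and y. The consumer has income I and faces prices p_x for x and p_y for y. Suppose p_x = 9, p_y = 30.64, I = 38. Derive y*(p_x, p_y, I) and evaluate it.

Tangency: MRS = 3·y/x = p_x/p_y.
So 0.6·p_y·y = 0.2·p_x·x; combined with the budget, a share 0.75 of income goes to x.
Demand: x*(p_x,p_y,I) = 0.75·I/p_x and y* = 0.25·I/p_y.
At p_x=9, p_y=30.64, I=38: y* = 0.25·38/30.64 = 0.3101.

y* = 0.3101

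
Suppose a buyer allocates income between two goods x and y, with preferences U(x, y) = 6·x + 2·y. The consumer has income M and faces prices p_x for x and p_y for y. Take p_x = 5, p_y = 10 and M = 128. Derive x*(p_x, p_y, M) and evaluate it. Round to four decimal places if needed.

Linear utility — the consumer picks whichever good has higher MU/price: 6/5 = 1.2 vs 2/10 = 0.2.
x gives more utility per dollar, so spend all income on x: x* = M/p_x, y* = 0.
Numerically: x* = 25.6, y* = 0.

x* = 25.6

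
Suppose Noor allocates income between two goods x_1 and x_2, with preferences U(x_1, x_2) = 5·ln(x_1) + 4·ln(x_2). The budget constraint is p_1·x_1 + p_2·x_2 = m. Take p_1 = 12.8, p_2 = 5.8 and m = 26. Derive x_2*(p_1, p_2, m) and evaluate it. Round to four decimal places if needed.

At p_1=12.8, p_2=5.8, m=26: x_2* = 4/9·26/5.8 = 1.9923.

x_2* = 1.9923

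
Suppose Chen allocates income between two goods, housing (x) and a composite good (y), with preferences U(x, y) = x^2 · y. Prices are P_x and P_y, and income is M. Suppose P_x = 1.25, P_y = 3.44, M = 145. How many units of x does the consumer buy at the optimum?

MU_x/MU_y = (2·y)/(x); tangency sets this equal to P_x/P_y.
So 2·P_y·y = P_x·x; combined with the budget, a share 2/3 of income goes to x.
Demand: x*(P_x,P_y,M) = 2/3·M/P_x and y* = 1/3·M/P_y.
At P_x=1.25, P_y=3.44, M=145: x* = 2/3·145/1.25 = 77.3333.

x* = 77.3333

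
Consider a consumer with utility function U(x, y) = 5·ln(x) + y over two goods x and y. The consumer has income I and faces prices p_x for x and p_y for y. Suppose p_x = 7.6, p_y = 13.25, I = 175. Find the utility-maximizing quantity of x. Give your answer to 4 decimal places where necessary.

MU_x = 5/x, MU_y = 1. Tangency: 5/x = p_x/p_y.
So x*(p_x,p_y) = 5·p_y/p_x, independent of income; and y* = (I − 5·p_y)/p_y.
At the given prices: x* = 5·13.25/7.6 = 8.7171.

x* = 8.7171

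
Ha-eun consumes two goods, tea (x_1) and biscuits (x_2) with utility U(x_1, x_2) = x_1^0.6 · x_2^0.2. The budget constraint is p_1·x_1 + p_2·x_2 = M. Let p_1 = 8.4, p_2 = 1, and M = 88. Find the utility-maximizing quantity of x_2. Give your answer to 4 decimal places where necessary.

x_2* = 22

Tangency: MRS = 3·x_2/x_1 = p_1/p_2.
So 0.6·p_2·x_2 = 0.2·p_1·x_1; combined with the budget, a share 0.75 of income goes to x_1.
Demand: x_1*(p_1,p_2,M) = 0.75·M/p_1 and x_2* = 0.25·M/p_2.
At p_1=8.4, p_2=1, M=88: x_2* = 0.25·88/1 = 22.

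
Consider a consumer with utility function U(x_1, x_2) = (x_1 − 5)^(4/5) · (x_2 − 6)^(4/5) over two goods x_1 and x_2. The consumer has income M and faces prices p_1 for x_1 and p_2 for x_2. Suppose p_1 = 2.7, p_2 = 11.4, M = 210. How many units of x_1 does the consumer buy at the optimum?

MRS = (x_2−6)/(x_1−5). Tangency with p_1/p_2 gives x_2−6 = (p_1/p_2)·(x_1−5).
Substituting into the budget: x_1* = 5 + 0.5·(M − 5·p_1 − 6·p_2)/p_1, and x_2* = 6 + 0.5·(…)/p_2.
Discretionary income = 210 − 5·2.7 − 6·11.4 = 128.1; x_1* = 5 + 0.5·128.1/2.7 = 28.7222.

x_1* = 28.7222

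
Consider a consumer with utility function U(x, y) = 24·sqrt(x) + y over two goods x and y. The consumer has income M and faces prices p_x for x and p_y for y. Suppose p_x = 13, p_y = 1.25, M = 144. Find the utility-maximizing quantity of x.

Set MRS = p_x/p_y: 12·x^(−1/2) = p_x/p_y.
Thus x* = (12·p_y/p_x)² — independent of M — with the rest of income spent on y.
Plugging in: x* = (12·1.25/13)² = 1.3314.

x* = 1.3314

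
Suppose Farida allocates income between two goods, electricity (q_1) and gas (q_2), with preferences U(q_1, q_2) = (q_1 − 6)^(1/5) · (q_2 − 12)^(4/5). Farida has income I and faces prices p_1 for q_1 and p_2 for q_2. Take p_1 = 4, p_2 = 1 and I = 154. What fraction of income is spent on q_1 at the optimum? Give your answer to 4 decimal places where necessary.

share on q_1 = 0.3091

Let q_1' = q_1−6, q_2' = q_2−12. MRS = (1/4)·q_2'/q_1' = p_1/p_2.
After buying the subsistence bundle (6, 12), a share 0.2 of the remaining income goes to q_1: q_1* = 6 + 0.2·(I − 6p_1 − 12p_2)/p_1.
Discretionary income = 154 − 6·4 − 12·1 = 118; q_1* = 6 + 0.2·118/4 = 11.9; q_2* = 12 + 0.8·118/1 = 106.4.
Expenditure on q_1: 4·11.9 = 47.6; share = 0.3091.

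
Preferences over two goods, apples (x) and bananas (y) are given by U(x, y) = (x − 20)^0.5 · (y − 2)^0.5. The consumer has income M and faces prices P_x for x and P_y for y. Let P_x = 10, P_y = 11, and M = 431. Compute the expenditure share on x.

Let x' = x−20, y' = y−2. MRS = y'/x' = P_x/P_y.
Substituting into the budget: x* = 20 + 0.5·(M − 20·P_x − 2·P_y)/P_x, and y* = 2 + 0.5·(…)/P_y.
Discretionary income = 431 − 20·10 − 2·11 = 209; x* = 20 + 0.5·209/10 = 30.45; y* = 2 + 0.5·209/11 = 11.5.
Expenditure on x: 10·30.45 = 304.5; share = 0.7065.

share on x = 0.7065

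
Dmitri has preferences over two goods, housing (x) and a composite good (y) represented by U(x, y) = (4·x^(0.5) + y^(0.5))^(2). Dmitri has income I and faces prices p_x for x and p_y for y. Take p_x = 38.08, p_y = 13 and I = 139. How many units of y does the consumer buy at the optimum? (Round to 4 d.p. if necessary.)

y* = 1.6546

From the CES first-order condition, 4·(y/x)^(0.5) = p_x/p_y.
Hence y/x = ((1/4)·p_x/p_y)^(1/(0.5)), i.e. raised to the 2 power.
Substitute y = (y/x)·x into the budget: x* = I/(p_x + p_y·(y/x)).
Numerically y/x = 0.536275, so x* = 139/(38.08 + 13·0.536275) = 3.0854 and y* = 0.536275·3.0854 = 1.6546.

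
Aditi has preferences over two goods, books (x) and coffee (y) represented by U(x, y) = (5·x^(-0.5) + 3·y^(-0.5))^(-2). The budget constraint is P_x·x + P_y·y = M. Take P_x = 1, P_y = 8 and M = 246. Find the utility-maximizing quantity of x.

Substitute y = (y/x)·x into the budget: x* = M/(P_x + P_y·(y/x)).
Numerically y/x = 0.177845, so x* = 246/(1 + 8·0.177845) = 101.5372.

x* = 101.5372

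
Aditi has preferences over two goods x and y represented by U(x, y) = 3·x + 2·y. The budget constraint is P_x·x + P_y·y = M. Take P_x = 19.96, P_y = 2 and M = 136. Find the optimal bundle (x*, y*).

Linear utility — the consumer picks whichever good has higher MU/price: 3/19.96 = 0.1503 vs 2/2 = 1.
y gives more utility per dollar, so spend all income on y: y* = M/P_y, x* = 0.
Numerically: x* = 0, y* = 68.

x* = 0, y* = 68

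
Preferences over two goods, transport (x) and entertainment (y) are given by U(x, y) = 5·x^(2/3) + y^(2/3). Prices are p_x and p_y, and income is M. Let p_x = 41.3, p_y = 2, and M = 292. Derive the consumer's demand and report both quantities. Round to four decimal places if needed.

x* = 1.6027, y* = 112.9038

From the CES first-order condition, 5·(y/x)^(1/3) = p_x/p_y.
Solve for the ratio: y/x = [(1/5)·p_x/p_y]^(3).
Substitute y = (y/x)·x into the budget: x* = M/(p_x + p_y·(y/x)).
Numerically y/x = 70.444997, so x* = 292/(41.3 + 2·70.444997) = 1.6027 and y* = 70.444997·1.6027 = 112.9038.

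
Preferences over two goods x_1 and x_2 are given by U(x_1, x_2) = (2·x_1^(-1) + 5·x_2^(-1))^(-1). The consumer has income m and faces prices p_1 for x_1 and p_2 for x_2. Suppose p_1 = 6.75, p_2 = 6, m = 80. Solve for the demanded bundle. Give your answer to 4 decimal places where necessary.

From the CES first-order condition, (2/5)·(x_2/x_1)^(2) = p_1/p_2.
Solve for the ratio: x_2/x_1 = [(5/2)·p_1/p_2]^(0.5).
With the ratio pinned down, the budget gives x_1* = m/(p_1 + p_2·(x_2/x_1)) and x_2* = (x_2/x_1)·x_1*.
Numerically x_2/x_1 = 1.677051, so x_1* = 80/(6.75 + 6·1.677051) = 4.7584 and x_2* = 1.677051·4.7584 = 7.9801.

x_1* = 4.7584, x_2* = 7.9801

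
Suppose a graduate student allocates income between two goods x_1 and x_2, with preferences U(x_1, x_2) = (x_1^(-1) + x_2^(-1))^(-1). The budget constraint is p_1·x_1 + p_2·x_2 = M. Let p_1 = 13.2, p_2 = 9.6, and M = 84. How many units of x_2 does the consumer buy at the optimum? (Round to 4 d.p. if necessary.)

MRS = MU_x_1/MU_x_2 = (x_2/x_1)^(2). Set equal to p_1/p_2.
Hence x_2/x_1 = (p_1/p_2)^(1/(2)), i.e. raised to the 0.5 power.
With the ratio pinned down, the budget gives x_1* = M/(p_1 + p_2·(x_2/x_1)) and x_2* = (x_2/x_1)·x_1*.
Numerically x_2/x_1 = 1.172604, so x_1* = 84/(13.2 + 9.6·1.172604) = 3.4346 and x_2* = 1.172604·3.4346 = 4.0274.

x_2* = 4.0274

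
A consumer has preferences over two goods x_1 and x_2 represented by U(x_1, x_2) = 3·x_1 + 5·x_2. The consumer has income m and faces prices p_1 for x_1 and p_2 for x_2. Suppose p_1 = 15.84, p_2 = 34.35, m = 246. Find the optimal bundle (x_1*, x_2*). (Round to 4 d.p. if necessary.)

Linear utility — the consumer picks whichever good has higher MU/price: 3/15.84 = 0.1894 vs 5/34.35 = 0.1456.
x_1 gives more utility per dollar, so spend all income on x_1: x_1* = m/p_1, x_2* = 0.
Numerically: x_1* = 15.5303, x_2* = 0.

x_1* = 15.5303, x_2* = 0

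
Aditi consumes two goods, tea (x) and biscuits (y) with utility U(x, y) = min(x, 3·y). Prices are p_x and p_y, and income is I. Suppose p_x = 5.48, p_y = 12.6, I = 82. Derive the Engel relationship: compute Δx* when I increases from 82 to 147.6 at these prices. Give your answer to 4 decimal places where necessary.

Δx* = 6.7769

With perfect complements, no substitution: consume in ratio x:y = 3:1.
Budget: p_x·x + p_y·(1/3)·x = I, so (3·p_x + p_y)·x = 3·I.
Demand: x*(p_x,p_y,I) = 3·I/(3·p_x + p_y), y* = I/(3·p_x + p_y).
Here 3·5.48 + 12.6 = 29.04, giving x* = 8.4711.
At I' = 147.6: x* = 15.2479. Change: 15.2479 − 8.4711 = 6.7769.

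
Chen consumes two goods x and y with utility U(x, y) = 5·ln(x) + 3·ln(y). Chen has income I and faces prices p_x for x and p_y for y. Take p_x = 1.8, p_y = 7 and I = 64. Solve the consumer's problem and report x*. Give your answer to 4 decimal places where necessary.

x* = 22.2222

The MRS is (5/3)·y/x. Set MRS = p_x/p_y.
So 5·p_y·y = 3·p_x·x; combined with the budget, a share 0.625 of income goes to x.
Demand: x*(p_x,p_y,I) = 0.625·I/p_x and y* = 0.375·I/p_y.
At p_x=1.8, p_y=7, I=64: x* = 0.625·64/1.8 = 22.2222.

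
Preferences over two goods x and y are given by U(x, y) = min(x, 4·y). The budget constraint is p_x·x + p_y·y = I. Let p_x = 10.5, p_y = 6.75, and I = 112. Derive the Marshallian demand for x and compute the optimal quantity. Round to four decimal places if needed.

x* = 9.1897

With perfect complements, no substitution: consume in ratio x:y = 4:1.
Budget: p_x·x + p_y·(1/4)·x = I, so (4·p_x + p_y)·x = 4·I.
Demand: x*(p_x,p_y,I) = 4·I/(4·p_x + p_y), y* = I/(4·p_x + p_y).
Here 4·10.5 + 6.75 = 48.75, giving x* = 9.1897.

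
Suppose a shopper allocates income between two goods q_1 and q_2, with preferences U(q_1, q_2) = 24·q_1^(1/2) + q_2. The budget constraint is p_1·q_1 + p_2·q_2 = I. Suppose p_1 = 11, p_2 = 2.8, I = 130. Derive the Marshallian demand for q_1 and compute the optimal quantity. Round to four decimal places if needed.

q_1* = 9.3302

Utility is quasi-linear in q_2; the FOC for q_1 is 12/√q_1 = p_1/p_2.
Thus q_1* = (12·p_2/p_1)² — independent of I — with the rest of income spent on q_2.
Plugging in: q_1* = (12·2.8/11)² = 9.3302.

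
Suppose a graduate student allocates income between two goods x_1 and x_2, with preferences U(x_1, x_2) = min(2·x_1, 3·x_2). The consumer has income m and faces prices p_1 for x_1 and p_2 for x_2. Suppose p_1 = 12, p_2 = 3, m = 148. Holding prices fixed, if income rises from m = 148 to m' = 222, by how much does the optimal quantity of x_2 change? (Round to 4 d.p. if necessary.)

With perfect complements, no substitution: consume in ratio x_1:x_2 = 3:2.
Budget: p_1·x_1 + p_2·(2/3)·x_1 = m, so (3·p_1 + 2·p_2)·x_1 = 3·m.
Demand: x_1*(p_1,p_2,m) = 3·m/(3·p_1 + 2·p_2), x_2* = 2·m/(3·p_1 + 2·p_2).
Here 3·12 + 2·3 = 42, giving x_2* = 7.0476.
At m' = 222: x_2* = 10.5714. Change: 10.5714 − 7.0476 = 3.5238.

Δx_2* = 3.5238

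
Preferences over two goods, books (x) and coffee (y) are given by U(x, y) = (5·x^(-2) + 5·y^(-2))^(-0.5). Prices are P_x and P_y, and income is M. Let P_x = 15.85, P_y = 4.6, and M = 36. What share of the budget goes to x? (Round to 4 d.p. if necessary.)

share on x = 0.6952

MRS = MU_x/MU_y = (y/x)^(3). Set equal to P_x/P_y.
Hence y/x = (P_x/P_y)^(1/(3)), i.e. raised to the 1/3 power.
Substitute y = (y/x)·x into the budget: x* = M/(P_x + P_y·(y/x)).
Numerically y/x = 1.510395, so x* = 36/(15.85 + 4.6·1.510395) = 1.5791 and y* = 1.510395·1.5791 = 2.3851.
Expenditure on x: 15.85·1.5791 = 25.0287; share = 0.6952.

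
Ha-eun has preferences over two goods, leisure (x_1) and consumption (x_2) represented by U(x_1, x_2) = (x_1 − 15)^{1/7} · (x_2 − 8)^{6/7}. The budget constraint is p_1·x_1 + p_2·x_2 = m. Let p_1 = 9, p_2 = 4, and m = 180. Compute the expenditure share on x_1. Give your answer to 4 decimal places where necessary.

share on x_1 = 0.7603

Discretionary income = 180 − 15·9 − 8·4 = 13; x_1* = 15 + 1/7·13/9 = 15.2063; x_2* = 8 + 6/7·13/4 = 10.7857.
Expenditure on x_1: 9·15.2063 = 136.8571; share = 0.7603.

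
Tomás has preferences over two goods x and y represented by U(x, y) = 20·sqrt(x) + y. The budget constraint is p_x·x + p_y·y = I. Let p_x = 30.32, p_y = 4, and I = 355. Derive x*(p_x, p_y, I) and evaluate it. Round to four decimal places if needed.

Utility is quasi-linear in y; the FOC for x is 10/√x = p_x/p_y.
Solve: √x = 10·p_y/p_x, so x*(p_x,p_y) = (10·p_y/p_x)², and y* = (I − p_x·x*)/p_y.
Plugging in: x* = (10·4/30.32)² = 1.7405.

x* = 1.7405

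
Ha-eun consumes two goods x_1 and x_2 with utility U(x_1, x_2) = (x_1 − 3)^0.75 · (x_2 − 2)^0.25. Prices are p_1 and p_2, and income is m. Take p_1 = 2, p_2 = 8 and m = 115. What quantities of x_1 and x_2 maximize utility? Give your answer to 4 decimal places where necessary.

This is Cobb-Douglas in (x_1−3, x_2−2): tangency gives 0.75·p_2·(x_2−2) = 0.25·p_1·(x_1−3).
After buying the subsistence bundle (3, 2), a share 0.75 of the remaining income goes to x_1: x_1* = 3 + 0.75·(m − 3p_1 − 2p_2)/p_1.
Discretionary income = 115 − 3·2 − 2·8 = 93; x_1* = 3 + 0.75·93/2 = 37.875; x_2* = 2 + 0.25·93/8 = 4.9062.

x_1* = 37.875, x_2* = 4.9062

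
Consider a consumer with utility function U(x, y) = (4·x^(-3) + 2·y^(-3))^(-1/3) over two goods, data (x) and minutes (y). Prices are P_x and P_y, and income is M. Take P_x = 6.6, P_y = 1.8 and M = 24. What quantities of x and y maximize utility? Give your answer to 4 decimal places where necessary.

With the ratio pinned down, the budget gives x* = M/(P_x + P_y·(y/x)) and y* = (y/x)·x*.
Numerically y/x = 1.163618, so x* = 24/(6.6 + 1.8·1.163618) = 2.7604 and y* = 1.163618·2.7604 = 3.212.

x* = 2.7604, y* = 3.212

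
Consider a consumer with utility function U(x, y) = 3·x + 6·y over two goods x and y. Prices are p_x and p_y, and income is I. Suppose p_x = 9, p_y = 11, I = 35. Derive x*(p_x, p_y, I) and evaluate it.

Linear utility — the consumer picks whichever good has higher MU/price: 3/9 = 0.3333 vs 6/11 = 0.5455.
y gives more utility per dollar, so spend all income on y: y* = I/p_y, x* = 0.
Numerically: x* = 0, y* = 3.1818.

x* = 0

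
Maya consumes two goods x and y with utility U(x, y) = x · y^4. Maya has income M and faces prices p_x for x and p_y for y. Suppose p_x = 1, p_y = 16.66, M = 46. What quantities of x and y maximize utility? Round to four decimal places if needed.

x* = 9.2, y* = 2.2089

Demand: x*(p_x,p_y,M) = 0.2·M/p_x and y* = 0.8·M/p_y.
At p_x=1, p_y=16.66, M=46: x* = 0.2·46/1 = 9.2, y* = 2.2089.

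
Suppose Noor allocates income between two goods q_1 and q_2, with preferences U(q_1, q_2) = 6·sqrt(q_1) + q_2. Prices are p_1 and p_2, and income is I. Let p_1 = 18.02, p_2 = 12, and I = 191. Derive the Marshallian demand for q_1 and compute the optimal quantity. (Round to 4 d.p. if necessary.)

q_1* = 3.9911

MU_q_1 = 3/√q_1, MU_q_2 = 1. Tangency: 3/√q_1 = p_1/p_2.
Solve: √q_1 = 3·p_2/p_1, so q_1*(p_1,p_2) = (3·p_2/p_1)², and q_2* = (I − p_1·q_1*)/p_2.
Plugging in: q_1* = (3·12/18.02)² = 3.9911.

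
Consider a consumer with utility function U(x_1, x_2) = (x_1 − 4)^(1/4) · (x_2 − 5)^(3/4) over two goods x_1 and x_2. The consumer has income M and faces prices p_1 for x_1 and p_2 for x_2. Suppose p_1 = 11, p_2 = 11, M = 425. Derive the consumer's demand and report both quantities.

This is Cobb-Douglas in (x_1−4, x_2−5): tangency gives 0.25·p_2·(x_2−5) = 0.75·p_1·(x_1−4).
After buying the subsistence bundle (4, 5), a share 0.25 of the remaining income goes to x_1: x_1* = 4 + 0.25·(M − 4p_1 − 5p_2)/p_1.
Discretionary income = 425 − 4·11 − 5·11 = 326; x_1* = 4 + 0.25·326/11 = 11.4091; x_2* = 5 + 0.75·326/11 = 27.2273.

x_1* = 11.4091, x_2* = 27.2273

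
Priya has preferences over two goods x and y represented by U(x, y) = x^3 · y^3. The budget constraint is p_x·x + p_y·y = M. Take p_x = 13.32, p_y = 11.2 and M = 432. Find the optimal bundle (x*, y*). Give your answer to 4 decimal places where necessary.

x* = 16.2162, y* = 19.2857

Demand: x*(p_x,p_y,M) = 0.5·M/p_x and y* = 0.5·M/p_y.
At p_x=13.32, p_y=11.2, M=432: x* = 0.5·432/13.32 = 16.2162, y* = 19.2857.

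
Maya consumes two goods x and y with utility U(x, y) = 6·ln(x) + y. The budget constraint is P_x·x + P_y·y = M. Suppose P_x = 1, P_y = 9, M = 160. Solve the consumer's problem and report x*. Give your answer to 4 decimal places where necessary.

MU_x = 6/x, MU_y = 1. Tangency: 6/x = P_x/P_y.
So x*(P_x,P_y) = 6·P_y/P_x, independent of income; and y* = (M − 6·P_y)/P_y.
At the given prices: x* = 6·9/1 = 54.

x* = 54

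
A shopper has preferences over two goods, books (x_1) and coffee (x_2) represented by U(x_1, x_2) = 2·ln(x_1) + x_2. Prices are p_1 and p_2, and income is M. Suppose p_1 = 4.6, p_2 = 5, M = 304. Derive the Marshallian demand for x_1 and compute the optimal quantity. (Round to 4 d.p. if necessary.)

So x_1*(p_1,p_2) = 2·p_2/p_1, independent of income; and x_2* = (M − 2·p_2)/p_2.
At the given prices: x_1* = 2·5/4.6 = 2.1739.

x_1* = 2.1739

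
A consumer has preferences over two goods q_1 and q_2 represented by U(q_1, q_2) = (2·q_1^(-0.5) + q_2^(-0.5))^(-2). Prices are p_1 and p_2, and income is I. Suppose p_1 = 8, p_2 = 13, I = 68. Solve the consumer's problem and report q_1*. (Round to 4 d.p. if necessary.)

MU_q_1 ∝ 2·q_1^(-1.5), MU_q_2 ∝ q_2^(-1.5), so MRS = 2·(q_2/q_1)^(1.5) = p_1/p_2.
Solve for the ratio: q_2/q_1 = [(1/2)·p_1/p_2]^(2/3).
With the ratio pinned down, the budget gives q_1* = I/(p_1 + p_2·(q_2/q_1)) and q_2* = (q_2/q_1)·q_1*.
Numerically q_2/q_1 = 0.455769, so q_1* = 68/(8 + 13·0.455769) = 4.8833.

q_1* = 4.8833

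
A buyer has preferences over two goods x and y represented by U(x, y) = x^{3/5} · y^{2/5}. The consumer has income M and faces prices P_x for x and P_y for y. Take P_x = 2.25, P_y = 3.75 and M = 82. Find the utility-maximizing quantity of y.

y* = 8.7467

The MRS is (3/2)·y/x. Set MRS = P_x/P_y.
So 0.6·P_y·y = 0.4·P_x·x; combined with the budget, a share 0.6 of income goes to x.
Demand: x*(P_x,P_y,M) = 0.6·M/P_x and y* = 0.4·M/P_y.
At P_x=2.25, P_y=3.75, M=82: y* = 0.4·82/3.75 = 8.7467.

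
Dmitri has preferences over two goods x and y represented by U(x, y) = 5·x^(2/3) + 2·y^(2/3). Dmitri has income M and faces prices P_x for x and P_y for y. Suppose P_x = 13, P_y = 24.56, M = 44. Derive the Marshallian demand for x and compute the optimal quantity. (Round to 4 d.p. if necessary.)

With the ratio pinned down, the budget gives x* = M/(P_x + P_y·(y/x)) and y* = (y/x)·x*.
Numerically y/x = 0.009491, so x* = 44/(13 + 24.56·0.009491) = 3.325.

x* = 3.325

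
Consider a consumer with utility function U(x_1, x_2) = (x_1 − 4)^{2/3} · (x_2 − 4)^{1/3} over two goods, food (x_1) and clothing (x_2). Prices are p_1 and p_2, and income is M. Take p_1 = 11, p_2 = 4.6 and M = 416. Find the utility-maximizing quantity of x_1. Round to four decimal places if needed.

x_1* = 25.4303

Let x_1' = x_1−4, x_2' = x_2−4. MRS = 2·x_2'/x_1' = p_1/p_2.
Substituting into the budget: x_1* = 4 + 2/3·(M − 4·p_1 − 4·p_2)/p_1, and x_2* = 4 + 1/3·(…)/p_2.
Discretionary income = 416 − 4·11 − 4·4.6 = 353.6; x_1* = 4 + 2/3·353.6/11 = 25.4303.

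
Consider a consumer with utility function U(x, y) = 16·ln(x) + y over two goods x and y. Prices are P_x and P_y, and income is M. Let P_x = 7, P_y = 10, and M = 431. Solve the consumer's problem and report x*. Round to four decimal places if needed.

MU_x = 16/x, MU_y = 1. Tangency: 16/x = P_x/P_y.
So x*(P_x,P_y) = 16·P_y/P_x, independent of income; and y* = (M − 16·P_y)/P_y.
At the given prices: x* = 16·10/7 = 22.8571.

x* = 22.8571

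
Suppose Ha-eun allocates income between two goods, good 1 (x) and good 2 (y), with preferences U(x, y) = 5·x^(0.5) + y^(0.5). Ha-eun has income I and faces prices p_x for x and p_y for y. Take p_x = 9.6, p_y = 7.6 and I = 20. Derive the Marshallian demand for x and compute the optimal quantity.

MRS = MU_x/MU_y = 5·(y/x)^(0.5). Set equal to p_x/p_y.
Solve for the ratio: y/x = [(1/5)·p_x/p_y]^(2).
Substitute y = (y/x)·x into the budget: x* = I/(p_x + p_y·(y/x)).
Numerically y/x = 0.063823, so x* = 20/(9.6 + 7.6·0.063823) = 1.9831.

x* = 1.9831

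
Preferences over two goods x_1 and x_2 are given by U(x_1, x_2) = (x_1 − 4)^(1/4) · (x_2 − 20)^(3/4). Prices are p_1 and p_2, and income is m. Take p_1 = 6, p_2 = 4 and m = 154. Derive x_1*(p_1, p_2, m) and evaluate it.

x_1* = 6.0833

MRS = (1/3)·(x_2−20)/(x_1−4). Tangency with p_1/p_2 gives x_2−20 = 3·(p_1/p_2)·(x_1−4).
Substituting into the budget: x_1* = 4 + 0.25·(m − 4·p_1 − 20·p_2)/p_1, and x_2* = 20 + 0.75·(…)/p_2.
Discretionary income = 154 − 4·6 − 20·4 = 50; x_1* = 4 + 0.25·50/6 = 6.0833.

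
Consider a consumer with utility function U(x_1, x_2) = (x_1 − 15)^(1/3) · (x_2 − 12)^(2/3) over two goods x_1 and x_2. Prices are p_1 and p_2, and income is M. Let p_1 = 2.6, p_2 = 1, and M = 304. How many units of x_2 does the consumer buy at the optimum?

This is Cobb-Douglas in (x_1−15, x_2−12): tangency gives 1/3·p_2·(x_2−12) = 2/3·p_1·(x_1−15).
Substituting into the budget: x_1* = 15 + 1/3·(M − 15·p_1 − 12·p_2)/p_1, and x_2* = 12 + 2/3·(…)/p_2.
Discretionary income = 304 − 15·2.6 − 12·1 = 253; x_2* = 12 + 2/3·253/1 = 180.6667.

x_2* = 180.6667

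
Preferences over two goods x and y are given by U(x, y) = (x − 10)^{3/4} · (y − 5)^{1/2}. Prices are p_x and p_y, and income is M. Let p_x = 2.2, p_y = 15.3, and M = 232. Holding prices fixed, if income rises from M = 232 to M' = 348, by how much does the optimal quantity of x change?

MRS = (3/2)·(y−5)/(x−10). Tangency with p_x/p_y gives y−5 = (2/3)·(p_x/p_y)·(x−10).
After buying the subsistence bundle (10, 5), a share 0.6 of the remaining income goes to x: x* = 10 + 0.6·(M − 10p_x − 5p_y)/p_x.
Discretionary income = 232 − 10·2.2 − 5·15.3 = 133.5; x* = 10 + 0.6·133.5/2.2 = 46.4091.
At M' = 348: x* = 78.0455. Change: 78.0455 − 46.4091 = 31.6364.

Δx* = 31.6364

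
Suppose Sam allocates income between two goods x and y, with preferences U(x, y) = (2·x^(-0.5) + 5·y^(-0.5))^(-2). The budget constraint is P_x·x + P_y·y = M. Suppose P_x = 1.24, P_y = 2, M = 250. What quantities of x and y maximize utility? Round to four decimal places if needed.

x* = 63.7973, y* = 85.4457

With the ratio pinned down, the budget gives x* = M/(P_x + P_y·(y/x)) and y* = (y/x)·x*.
Numerically y/x = 1.339331, so x* = 250/(1.24 + 2·1.339331) = 63.7973 and y* = 1.339331·63.7973 = 85.4457.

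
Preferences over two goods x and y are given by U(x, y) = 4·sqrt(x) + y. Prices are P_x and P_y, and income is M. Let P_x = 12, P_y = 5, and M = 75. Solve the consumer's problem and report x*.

x* = 0.6944

MU_x = 2/√x, MU_y = 1. Tangency: 2/√x = P_x/P_y.
Thus x* = (2·P_y/P_x)² — independent of M — with the rest of income spent on y.
Plugging in: x* = (2·5/12)² = 0.6944.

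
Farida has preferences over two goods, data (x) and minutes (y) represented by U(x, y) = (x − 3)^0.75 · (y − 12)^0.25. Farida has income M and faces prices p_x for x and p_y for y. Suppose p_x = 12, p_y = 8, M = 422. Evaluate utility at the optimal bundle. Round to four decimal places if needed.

Substituting into the budget: x* = 3 + 0.75·(M − 3·p_x − 12·p_y)/p_x, and y* = 12 + 0.25·(…)/p_y.
Discretionary income = 422 − 3·12 − 12·8 = 290; x* = 3 + 0.75·290/12 = 21.125; y* = 12 + 0.25·290/8 = 21.0625.
Utility at the optimum: U(21.125, 21.0625) = 15.2412.

V = 15.2412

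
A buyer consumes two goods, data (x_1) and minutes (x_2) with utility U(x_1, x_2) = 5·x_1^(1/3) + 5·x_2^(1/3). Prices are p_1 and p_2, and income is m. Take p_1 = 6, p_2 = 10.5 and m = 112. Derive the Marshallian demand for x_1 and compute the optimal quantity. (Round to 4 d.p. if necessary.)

MU_x_1 ∝ 5·x_1^(-2/3), MU_x_2 ∝ 5·x_2^(-2/3), so MRS = (x_2/x_1)^(2/3) = p_1/p_2.
Solve for the ratio: x_2/x_1 = [p_1/p_2]^(1.5).
Substitute x_2 = (x_2/x_1)·x_1 into the budget: x_1* = m/(p_1 + p_2·(x_2/x_1)).
Numerically x_2/x_1 = 0.431959, so x_1* = 112/(6 + 10.5·0.431959) = 10.6307.

x_1* = 10.6307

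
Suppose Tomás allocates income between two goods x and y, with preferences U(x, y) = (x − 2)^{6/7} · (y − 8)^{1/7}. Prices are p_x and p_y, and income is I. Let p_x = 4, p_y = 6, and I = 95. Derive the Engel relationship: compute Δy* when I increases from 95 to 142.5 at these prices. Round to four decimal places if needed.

Discretionary income = 95 − 2·4 − 8·6 = 39; y* = 8 + 1/7·39/6 = 8.9286.
At I' = 142.5: y* = 10.0595. Change: 10.0595 − 8.9286 = 1.131.

Δy* = 1.131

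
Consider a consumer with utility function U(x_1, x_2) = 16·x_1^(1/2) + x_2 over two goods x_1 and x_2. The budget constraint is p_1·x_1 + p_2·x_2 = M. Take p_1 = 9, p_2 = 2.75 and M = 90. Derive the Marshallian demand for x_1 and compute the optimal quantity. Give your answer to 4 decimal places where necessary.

x_1* = 5.9753

Utility is quasi-linear in x_2; the FOC for x_1 is 8/√x_1 = p_1/p_2.
Solve: √x_1 = 8·p_2/p_1, so x_1*(p_1,p_2) = (8·p_2/p_1)², and x_2* = (M − p_1·x_1*)/p_2.
Plugging in: x_1* = (8·2.75/9)² = 5.9753.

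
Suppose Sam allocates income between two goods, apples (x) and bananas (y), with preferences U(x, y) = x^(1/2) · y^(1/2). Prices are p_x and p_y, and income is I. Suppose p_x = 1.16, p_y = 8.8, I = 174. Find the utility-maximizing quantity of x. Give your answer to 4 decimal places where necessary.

x* = 75

The MRS is y/x. Set MRS = p_x/p_y.
So 0.5·p_y·y = 0.5·p_x·x; combined with the budget, a share 0.5 of income goes to x.
Demand: x*(p_x,p_y,I) = 0.5·I/p_x and y* = 0.5·I/p_y.
At p_x=1.16, p_y=8.8, I=174: x* = 0.5·174/1.16 = 75.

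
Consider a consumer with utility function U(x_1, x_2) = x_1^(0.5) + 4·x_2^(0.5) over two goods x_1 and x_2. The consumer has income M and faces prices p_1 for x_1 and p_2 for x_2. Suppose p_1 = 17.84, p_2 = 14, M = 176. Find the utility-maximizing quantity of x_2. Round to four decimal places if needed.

From the CES first-order condition, (1/4)·(x_2/x_1)^(0.5) = p_1/p_2.
Solve for the ratio: x_2/x_1 = [4·p_1/p_2]^(2).
Substitute x_2 = (x_2/x_1)·x_1 into the budget: x_1* = M/(p_1 + p_2·(x_2/x_1)).
Numerically x_2/x_1 = 25.980865, so x_1* = 176/(17.84 + 14·25.980865) = 0.4612 and x_2* = 25.980865·0.4612 = 11.9837.

x_2* = 11.9837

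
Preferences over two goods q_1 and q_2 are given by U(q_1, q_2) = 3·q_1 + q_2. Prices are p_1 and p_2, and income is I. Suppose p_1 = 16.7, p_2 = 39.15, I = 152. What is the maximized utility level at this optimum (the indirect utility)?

V = 27.3054

Perfect substitutes: compare marginal utility per dollar. 3/p_1 vs 1/p_2 → 0.1796 vs 0.0255.
q_1 gives more utility per dollar, so spend all income on q_1: q_1* = I/p_1, q_2* = 0.
Numerically: q_1* = 9.1018, q_2* = 0.
Utility at the optimum: U(9.1018, 0) = 27.3054.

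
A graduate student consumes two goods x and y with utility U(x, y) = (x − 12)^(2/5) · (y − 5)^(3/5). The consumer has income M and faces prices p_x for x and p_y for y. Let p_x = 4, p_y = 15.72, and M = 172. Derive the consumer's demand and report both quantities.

Let x' = x−12, y' = y−5. MRS = (2/3)·y'/x' = p_x/p_y.
Substituting into the budget: x* = 12 + 0.4·(M − 12·p_x − 5·p_y)/p_x, and y* = 5 + 0.6·(…)/p_y.
Discretionary income = 172 − 12·4 − 5·15.72 = 45.4; x* = 12 + 0.4·45.4/4 = 16.54; y* = 5 + 0.6·45.4/15.72 = 6.7328.

x* = 16.54, y* = 6.7328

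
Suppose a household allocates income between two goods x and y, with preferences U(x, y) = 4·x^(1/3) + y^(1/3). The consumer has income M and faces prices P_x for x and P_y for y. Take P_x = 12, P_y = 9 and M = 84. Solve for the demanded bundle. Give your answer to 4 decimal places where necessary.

x* = 6.1171, y* = 1.1772

MRS = MU_x/MU_y = 4·(y/x)^(2/3). Set equal to P_x/P_y.
Hence y/x = ((1/4)·P_x/P_y)^(1/(2/3)), i.e. raised to the 1.5 power.
With the ratio pinned down, the budget gives x* = M/(P_x + P_y·(y/x)) and y* = (y/x)·x*.
Numerically y/x = 0.19245, so x* = 84/(12 + 9·0.19245) = 6.1171 and y* = 0.19245·6.1171 = 1.1772.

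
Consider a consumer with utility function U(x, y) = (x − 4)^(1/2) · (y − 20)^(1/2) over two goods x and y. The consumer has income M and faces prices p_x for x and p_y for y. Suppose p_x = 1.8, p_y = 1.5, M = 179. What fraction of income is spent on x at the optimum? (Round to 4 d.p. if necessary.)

share on x = 0.4363

After buying the subsistence bundle (4, 20), a share 0.5 of the remaining income goes to x: x* = 4 + 0.5·(M − 4p_x − 20p_y)/p_x.
Discretionary income = 179 − 4·1.8 − 20·1.5 = 141.8; x* = 4 + 0.5·141.8/1.8 = 43.3889; y* = 20 + 0.5·141.8/1.5 = 67.2667.
Expenditure on x: 1.8·43.3889 = 78.1; share = 0.4363.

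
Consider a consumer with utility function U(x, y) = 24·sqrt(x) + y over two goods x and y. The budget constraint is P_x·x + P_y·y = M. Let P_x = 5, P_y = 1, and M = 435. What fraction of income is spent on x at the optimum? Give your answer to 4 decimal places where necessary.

Set MRS = P_x/P_y: 12·x^(−1/2) = P_x/P_y.
Solve: √x = 12·P_y/P_x, so x*(P_x,P_y) = (12·P_y/P_x)², and y* = (M − P_x·x*)/P_y.
Plugging in: x* = (12·1/5)² = 5.76, y* = 406.2.
Expenditure on x: 5·5.76 = 28.8; share = 0.0662.

share on x = 0.0662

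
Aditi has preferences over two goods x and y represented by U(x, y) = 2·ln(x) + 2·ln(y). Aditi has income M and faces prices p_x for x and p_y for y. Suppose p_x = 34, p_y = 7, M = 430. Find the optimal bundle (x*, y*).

x* = 6.3235, y* = 30.7143

Tangency: MRS = y/x = p_x/p_y.
So 2·p_y·y = 2·p_x·x; combined with the budget, a share 0.5 of income goes to x.
Demand: x*(p_x,p_y,M) = 0.5·M/p_x and y* = 0.5·M/p_y.
At p_x=34, p_y=7, M=430: x* = 0.5·430/34 = 6.3235, y* = 30.7143.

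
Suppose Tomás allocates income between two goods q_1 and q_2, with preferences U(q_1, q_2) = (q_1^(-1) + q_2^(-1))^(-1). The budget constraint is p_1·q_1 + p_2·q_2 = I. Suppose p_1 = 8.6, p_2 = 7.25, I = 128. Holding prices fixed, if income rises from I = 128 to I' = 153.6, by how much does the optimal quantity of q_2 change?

Δq_2* = 1.6902

MU_q_1 ∝ q_1^(-2), MU_q_2 ∝ q_2^(-2), so MRS = (q_2/q_1)^(2) = p_1/p_2.
Hence q_2/q_1 = (p_1/p_2)^(1/(2)), i.e. raised to the 0.5 power.
Substitute q_2 = (q_2/q_1)·q_1 into the budget: q_1* = I/(p_1 + p_2·(q_2/q_1)).
Numerically q_2/q_1 = 1.089131, so q_1* = 128/(8.6 + 7.25·1.089131) = 7.7594 and q_2* = 1.089131·7.7594 = 8.451.
At I' = 153.6: q_2* = 10.1412. Change: 10.1412 − 8.451 = 1.6902.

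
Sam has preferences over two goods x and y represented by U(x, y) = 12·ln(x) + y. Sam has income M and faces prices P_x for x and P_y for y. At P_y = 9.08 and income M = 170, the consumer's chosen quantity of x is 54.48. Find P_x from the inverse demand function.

P_x = 2

Set MRS = P_x/P_y: (12/x)/1 = P_x/P_y.
So x*(P_x,P_y) = 12·P_y/P_x, independent of income; and y* = (M − 12·P_y)/P_y.
Set x* = 54.48 in the demand function and solve for P_x: P_x = 2.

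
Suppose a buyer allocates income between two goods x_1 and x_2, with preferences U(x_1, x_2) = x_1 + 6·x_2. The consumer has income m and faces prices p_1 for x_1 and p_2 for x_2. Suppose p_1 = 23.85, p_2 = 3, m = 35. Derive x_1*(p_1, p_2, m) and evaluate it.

x_1* = 0

x_2 gives more utility per dollar, so spend all income on x_2: x_2* = m/p_2, x_1* = 0.
Numerically: x_1* = 0, x_2* = 11.6667.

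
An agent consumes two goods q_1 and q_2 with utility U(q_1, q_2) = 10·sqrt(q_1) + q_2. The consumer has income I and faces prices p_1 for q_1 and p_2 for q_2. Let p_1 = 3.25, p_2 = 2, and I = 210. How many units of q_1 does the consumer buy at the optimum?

MU_q_1 = 5/√q_1, MU_q_2 = 1. Tangency: 5/√q_1 = p_1/p_2.
Thus q_1* = (5·p_2/p_1)² — independent of I — with the rest of income spent on q_2.
Plugging in: q_1* = (5·2/3.25)² = 9.4675.

q_1* = 9.4675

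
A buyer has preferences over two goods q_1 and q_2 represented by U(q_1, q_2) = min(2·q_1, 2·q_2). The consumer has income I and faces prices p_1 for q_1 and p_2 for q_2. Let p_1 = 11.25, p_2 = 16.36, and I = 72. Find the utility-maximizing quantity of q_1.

Leontief preferences: the optimum is at the kink where q_1/2 = q_2/2, i.e. q_2 = q_1.
Budget: p_1·q_1 + p_2·q_1 = I, so (2·p_1 + 2·p_2)·q_1 = 2·I.
Demand: q_1*(p_1,p_2,I) = 2·I/(2·p_1 + 2·p_2), q_2* = 2·I/(2·p_1 + 2·p_2).
Here 2·11.25 + 2·16.36 = 55.22, giving q_1* = 2.6078.

q_1* = 2.6078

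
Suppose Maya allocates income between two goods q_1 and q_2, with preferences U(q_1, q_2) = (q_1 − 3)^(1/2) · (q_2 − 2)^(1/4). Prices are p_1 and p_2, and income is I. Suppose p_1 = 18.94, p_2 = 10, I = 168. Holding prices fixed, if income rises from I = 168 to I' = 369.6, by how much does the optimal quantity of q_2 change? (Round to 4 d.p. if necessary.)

Δq_2* = 6.72

Let q_1' = q_1−3, q_2' = q_2−2. MRS = 2·q_2'/q_1' = p_1/p_2.
Substituting into the budget: q_1* = 3 + 2/3·(I − 3·p_1 − 2·p_2)/p_1, and q_2* = 2 + 1/3·(…)/p_2.
Discretionary income = 168 − 3·18.94 − 2·10 = 91.18; q_2* = 2 + 1/3·91.18/10 = 5.0393.
At I' = 369.6: q_2* = 11.7593. Change: 11.7593 − 5.0393 = 6.72.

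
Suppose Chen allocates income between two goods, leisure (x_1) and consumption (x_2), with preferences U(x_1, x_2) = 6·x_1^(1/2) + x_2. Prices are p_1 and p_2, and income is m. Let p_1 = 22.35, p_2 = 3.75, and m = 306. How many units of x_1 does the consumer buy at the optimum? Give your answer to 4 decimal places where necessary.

x_1* = 0.2534

MU_x_1 = 3/√x_1, MU_x_2 = 1. Tangency: 3/√x_1 = p_1/p_2.
Thus x_1* = (3·p_2/p_1)² — independent of m — with the rest of income spent on x_2.
Plugging in: x_1* = (3·3.75/22.35)² = 0.2534.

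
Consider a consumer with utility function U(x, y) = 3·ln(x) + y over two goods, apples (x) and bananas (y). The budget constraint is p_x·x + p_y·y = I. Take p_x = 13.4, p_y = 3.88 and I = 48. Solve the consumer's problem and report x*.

x* = 0.8687

MU_x = 3/x, MU_y = 1. Tangency: 3/x = p_x/p_y.
So x*(p_x,p_y) = 3·p_y/p_x, independent of income; and y* = (I − 3·p_y)/p_y.
At the given prices: x* = 3·3.88/13.4 = 0.8687.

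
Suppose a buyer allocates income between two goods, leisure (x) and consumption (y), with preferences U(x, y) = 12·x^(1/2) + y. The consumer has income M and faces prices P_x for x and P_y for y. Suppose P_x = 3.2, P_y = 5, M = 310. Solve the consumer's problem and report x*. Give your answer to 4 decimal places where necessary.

x* = 87.8906

Utility is quasi-linear in y; the FOC for x is 6/√x = P_x/P_y.
Thus x* = (6·P_y/P_x)² — independent of M — with the rest of income spent on y.
Plugging in: x* = (6·5/3.2)² = 87.8906.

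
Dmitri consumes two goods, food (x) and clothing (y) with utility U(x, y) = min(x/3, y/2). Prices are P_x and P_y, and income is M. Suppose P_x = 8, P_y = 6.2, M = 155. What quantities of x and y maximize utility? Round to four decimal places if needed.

With perfect complements, no substitution: consume in ratio x:y = 3:2.
Budget: P_x·x + P_y·(2/3)·x = M, so (3·P_x + 2·P_y)·x = 3·M.
Demand: x*(P_x,P_y,M) = 3·M/(3·P_x + 2·P_y), y* = 2·M/(3·P_x + 2·P_y).
Here 3·8 + 2·6.2 = 36.4, giving x* = 12.7747 and y* = 8.5165.

x* = 12.7747, y* = 8.5165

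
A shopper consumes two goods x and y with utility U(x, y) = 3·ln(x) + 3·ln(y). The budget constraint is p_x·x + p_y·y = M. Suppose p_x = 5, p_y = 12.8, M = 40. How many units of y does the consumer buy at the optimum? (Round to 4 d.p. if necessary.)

y* = 1.5625

Tangency: MRS = y/x = p_x/p_y.
So 3·p_y·y = 3·p_x·x; combined with the budget, a share 0.5 of income goes to x.
Demand: x*(p_x,p_y,M) = 0.5·M/p_x and y* = 0.5·M/p_y.
At p_x=5, p_y=12.8, M=40: y* = 0.5·40/12.8 = 1.5625.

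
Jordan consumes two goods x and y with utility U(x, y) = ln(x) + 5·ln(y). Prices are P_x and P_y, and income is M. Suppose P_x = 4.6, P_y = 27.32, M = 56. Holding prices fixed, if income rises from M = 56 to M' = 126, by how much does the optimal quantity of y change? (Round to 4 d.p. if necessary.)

MU_x/MU_y = (y)/(5·x); tangency sets this equal to P_x/P_y.
So P_y·y = 5·P_x·x; combined with the budget, a share 1/6 of income goes to x.
Demand: x*(P_x,P_y,M) = 1/6·M/P_x and y* = 5/6·M/P_y.
At P_x=4.6, P_y=27.32, M=56: y* = 5/6·56/27.32 = 1.7082.
At M' = 126: y* = 3.8433. Change: 3.8433 − 1.7082 = 2.1352.

Δy* = 2.1352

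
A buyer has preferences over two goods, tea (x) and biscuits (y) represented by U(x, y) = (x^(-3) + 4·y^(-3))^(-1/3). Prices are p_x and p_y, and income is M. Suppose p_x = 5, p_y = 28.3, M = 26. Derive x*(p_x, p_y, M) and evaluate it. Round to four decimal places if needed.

MU_x ∝ x^(-4), MU_y ∝ 4·y^(-4), so MRS = (1/4)·(y/x)^(4) = p_x/p_y.
Solve for the ratio: y/x = [4·p_x/p_y]^(0.25).
Substitute y = (y/x)·x into the budget: x* = M/(p_x + p_y·(y/x)).
Numerically y/x = 0.916877, so x* = 26/(5 + 28.3·0.916877) = 0.8401.

x* = 0.8401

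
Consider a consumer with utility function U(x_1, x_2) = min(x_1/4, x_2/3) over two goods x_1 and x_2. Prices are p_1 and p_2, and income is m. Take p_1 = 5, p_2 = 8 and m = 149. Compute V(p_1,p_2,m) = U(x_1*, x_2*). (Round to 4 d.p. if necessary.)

V = 3.3864

Demand: x_1*(p_1,p_2,m) = 4·m/(4·p_1 + 3·p_2), x_2* = 3·m/(4·p_1 + 3·p_2).
Here 4·5 + 3·8 = 44, giving x_1* = 13.5455 and x_2* = 10.1591.
Utility at the optimum: U(13.5455, 10.1591) = 3.3864.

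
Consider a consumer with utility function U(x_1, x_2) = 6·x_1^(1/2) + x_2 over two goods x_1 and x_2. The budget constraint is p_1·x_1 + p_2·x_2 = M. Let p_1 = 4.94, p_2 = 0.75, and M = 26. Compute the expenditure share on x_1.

Set MRS = p_1/p_2: 3·x_1^(−1/2) = p_1/p_2.
Solve: √x_1 = 3·p_2/p_1, so x_1*(p_1,p_2) = (3·p_2/p_1)², and x_2* = (M − p_1·x_1*)/p_2.
Plugging in: x_1* = (3·0.75/4.94)² = 0.2074, x_2* = 33.3003.
Expenditure on x_1: 4.94·0.2074 = 1.0248; share = 0.0394.

share on x_1 = 0.0394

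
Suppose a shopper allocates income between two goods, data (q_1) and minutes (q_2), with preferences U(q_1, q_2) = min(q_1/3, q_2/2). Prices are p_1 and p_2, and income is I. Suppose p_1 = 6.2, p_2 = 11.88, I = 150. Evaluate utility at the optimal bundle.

With perfect complements, no substitution: consume in ratio q_1:q_2 = 3:2.
Budget: p_1·q_1 + p_2·(2/3)·q_1 = I, so (3·p_1 + 2·p_2)·q_1 = 3·I.
Demand: q_1*(p_1,p_2,I) = 3·I/(3·p_1 + 2·p_2), q_2* = 2·I/(3·p_1 + 2·p_2).
Here 3·6.2 + 2·11.88 = 42.36, giving q_1* = 10.6232 and q_2* = 7.0822.
Utility at the optimum: U(10.6232, 7.0822) = 3.5411.

V = 3.5411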